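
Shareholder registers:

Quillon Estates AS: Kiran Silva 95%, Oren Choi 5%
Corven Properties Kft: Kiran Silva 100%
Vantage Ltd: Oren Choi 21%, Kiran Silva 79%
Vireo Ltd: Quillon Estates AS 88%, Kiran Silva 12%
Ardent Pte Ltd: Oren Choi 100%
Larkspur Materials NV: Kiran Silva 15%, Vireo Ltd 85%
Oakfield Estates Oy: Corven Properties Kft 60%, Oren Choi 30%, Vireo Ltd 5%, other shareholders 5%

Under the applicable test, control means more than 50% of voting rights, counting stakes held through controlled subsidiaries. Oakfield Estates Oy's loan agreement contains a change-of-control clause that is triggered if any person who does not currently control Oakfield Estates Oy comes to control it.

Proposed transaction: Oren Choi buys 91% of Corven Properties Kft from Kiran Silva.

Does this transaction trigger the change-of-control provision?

Yes

The purchase adds only to Oren's holdings (Kiran's stake shrinks), so Oren is the only person who could newly come to control Oakfield.
Oren holds 100% of Ardent, so Oren controls Ardent.
In Oakfield, Oren's side holds only 30%, not > 50%.
So before the transaction, Oren does not control Oakfield.
After the purchase, Oren holds 91% of Corven directly, and Kiran's stake falls to 9%.
Oren holds 91% of Corven, so Oren controls Corven.
Corven and Oren together hold 60% + 30% = 90% of Oakfield, so Oren controls Oakfield.
Oren did not control Oakfield before and does after, so the clause is triggered.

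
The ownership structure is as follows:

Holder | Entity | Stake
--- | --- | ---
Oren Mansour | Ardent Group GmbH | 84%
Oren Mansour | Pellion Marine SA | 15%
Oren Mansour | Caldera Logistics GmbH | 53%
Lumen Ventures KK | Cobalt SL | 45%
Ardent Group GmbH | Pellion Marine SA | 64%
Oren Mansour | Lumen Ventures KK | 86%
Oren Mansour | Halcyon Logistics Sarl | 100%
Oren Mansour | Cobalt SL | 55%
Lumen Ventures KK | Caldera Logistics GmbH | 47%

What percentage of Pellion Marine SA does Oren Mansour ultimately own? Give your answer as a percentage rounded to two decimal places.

Oren reaches Pellion along 2 paths.
Via Ardent: 84% × 64% = 53.76%.
Direct stake: 15% = 15%.
Total: 53.76% + 15% = 68.76%.

68.76%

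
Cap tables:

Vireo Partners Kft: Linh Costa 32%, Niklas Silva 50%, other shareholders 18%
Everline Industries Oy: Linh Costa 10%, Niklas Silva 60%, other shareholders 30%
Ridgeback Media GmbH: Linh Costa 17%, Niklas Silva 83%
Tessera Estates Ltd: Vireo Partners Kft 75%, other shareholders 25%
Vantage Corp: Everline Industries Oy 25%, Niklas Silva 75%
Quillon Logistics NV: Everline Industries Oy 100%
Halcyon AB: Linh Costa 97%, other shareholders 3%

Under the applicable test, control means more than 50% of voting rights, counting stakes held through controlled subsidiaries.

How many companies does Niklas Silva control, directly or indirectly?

Niklas holds 60% of Everline, so Niklas controls Everline.
Niklas holds 83% of Ridgeback, so Niklas controls Ridgeback.
Everline and Niklas together hold 25% + 75% = 100% of Vantage, so Niklas controls Vantage.
Everline holds 100% of Quillon, so Niklas controls Quillon.
No other company's threshold is met.
Niklas controls 4 companies.

4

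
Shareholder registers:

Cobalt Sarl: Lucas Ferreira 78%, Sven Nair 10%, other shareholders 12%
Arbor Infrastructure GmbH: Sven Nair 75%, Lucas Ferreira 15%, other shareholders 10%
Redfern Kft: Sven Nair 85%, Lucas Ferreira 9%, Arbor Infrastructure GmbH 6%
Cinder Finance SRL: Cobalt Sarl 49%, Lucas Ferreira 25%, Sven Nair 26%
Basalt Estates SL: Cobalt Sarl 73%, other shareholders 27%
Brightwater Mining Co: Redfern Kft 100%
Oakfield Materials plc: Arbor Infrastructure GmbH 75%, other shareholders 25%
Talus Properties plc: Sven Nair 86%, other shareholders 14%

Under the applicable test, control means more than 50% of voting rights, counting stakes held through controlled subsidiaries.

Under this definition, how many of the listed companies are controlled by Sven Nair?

5

Sven holds 75% of Arbor, so Sven controls Arbor.
Sven and Arbor together hold 85% + 6% = 91% of Redfern, so Sven controls Redfern.
Redfern holds 100% of Brightwater, so Sven controls Brightwater.
Arbor holds 75% of Oakfield, so Sven controls Oakfield.
Sven holds 86% of Talus, so Sven controls Talus.
No other company's threshold is met.
Sven controls 5 companies.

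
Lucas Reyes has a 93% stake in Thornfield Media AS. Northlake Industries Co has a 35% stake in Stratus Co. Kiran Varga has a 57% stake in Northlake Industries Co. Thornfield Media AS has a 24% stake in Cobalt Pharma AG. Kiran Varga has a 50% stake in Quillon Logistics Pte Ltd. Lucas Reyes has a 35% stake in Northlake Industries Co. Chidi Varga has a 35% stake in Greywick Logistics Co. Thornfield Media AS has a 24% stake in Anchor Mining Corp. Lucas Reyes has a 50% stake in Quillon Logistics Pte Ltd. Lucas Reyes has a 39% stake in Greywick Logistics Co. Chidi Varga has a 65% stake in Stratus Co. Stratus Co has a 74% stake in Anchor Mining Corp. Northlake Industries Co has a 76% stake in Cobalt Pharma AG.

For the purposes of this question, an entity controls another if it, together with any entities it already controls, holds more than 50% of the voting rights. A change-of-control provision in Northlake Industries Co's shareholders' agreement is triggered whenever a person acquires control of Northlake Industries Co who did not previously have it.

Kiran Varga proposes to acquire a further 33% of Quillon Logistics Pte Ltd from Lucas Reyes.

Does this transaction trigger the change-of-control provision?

No

The purchase adds only to Kiran's holdings (Lucas's stake shrinks), so Kiran is the only person who could newly come to control Northlake.
Kiran holds 57% of Northlake, so Kiran controls Northlake.
So Kiran already controls Northlake before the transaction.
After the purchase, Kiran's direct stake in Quillon rises to 50% + 33% = 83%, and Lucas's stake falls to 17%.
Kiran controlled Northlake already, so this is not a new person acquiring control; every other person's position is unchanged or reduced.
No new person acquires control, so the clause is not triggered.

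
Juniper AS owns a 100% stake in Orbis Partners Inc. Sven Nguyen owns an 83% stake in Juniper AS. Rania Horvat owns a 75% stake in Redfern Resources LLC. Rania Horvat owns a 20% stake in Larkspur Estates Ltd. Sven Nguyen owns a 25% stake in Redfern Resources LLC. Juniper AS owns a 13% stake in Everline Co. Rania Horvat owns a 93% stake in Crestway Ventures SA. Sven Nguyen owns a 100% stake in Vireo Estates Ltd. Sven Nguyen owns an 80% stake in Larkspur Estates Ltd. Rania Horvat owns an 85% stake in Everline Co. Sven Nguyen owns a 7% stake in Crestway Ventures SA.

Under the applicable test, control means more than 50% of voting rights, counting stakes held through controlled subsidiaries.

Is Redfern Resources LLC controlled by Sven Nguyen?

Sven holds 80% of Larkspur, so Sven controls Larkspur.
Sven holds 83% of Juniper, so Sven controls Juniper.
Juniper holds 100% of Orbis, so Sven controls Orbis.
Sven holds 100% of Vireo, so Sven controls Vireo.
In Redfern, Sven's side holds only 25%, not > 50%.
So Sven does not control Redfern.

No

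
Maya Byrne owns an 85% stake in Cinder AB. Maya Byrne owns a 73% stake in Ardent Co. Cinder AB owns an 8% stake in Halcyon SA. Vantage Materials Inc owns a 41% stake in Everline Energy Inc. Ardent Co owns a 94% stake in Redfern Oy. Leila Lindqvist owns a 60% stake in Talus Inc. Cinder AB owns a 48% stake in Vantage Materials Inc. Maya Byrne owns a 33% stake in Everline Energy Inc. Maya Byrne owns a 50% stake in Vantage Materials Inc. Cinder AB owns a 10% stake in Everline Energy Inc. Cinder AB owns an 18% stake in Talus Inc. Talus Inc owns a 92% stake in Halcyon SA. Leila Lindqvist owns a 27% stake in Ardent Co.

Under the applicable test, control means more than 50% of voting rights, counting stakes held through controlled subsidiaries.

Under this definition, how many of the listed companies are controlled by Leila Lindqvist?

2

Leila holds 60% of Talus, so Leila controls Talus.
Talus holds 92% of Halcyon, so Leila controls Halcyon.
No other company's threshold is met.
Leila controls 2 companies.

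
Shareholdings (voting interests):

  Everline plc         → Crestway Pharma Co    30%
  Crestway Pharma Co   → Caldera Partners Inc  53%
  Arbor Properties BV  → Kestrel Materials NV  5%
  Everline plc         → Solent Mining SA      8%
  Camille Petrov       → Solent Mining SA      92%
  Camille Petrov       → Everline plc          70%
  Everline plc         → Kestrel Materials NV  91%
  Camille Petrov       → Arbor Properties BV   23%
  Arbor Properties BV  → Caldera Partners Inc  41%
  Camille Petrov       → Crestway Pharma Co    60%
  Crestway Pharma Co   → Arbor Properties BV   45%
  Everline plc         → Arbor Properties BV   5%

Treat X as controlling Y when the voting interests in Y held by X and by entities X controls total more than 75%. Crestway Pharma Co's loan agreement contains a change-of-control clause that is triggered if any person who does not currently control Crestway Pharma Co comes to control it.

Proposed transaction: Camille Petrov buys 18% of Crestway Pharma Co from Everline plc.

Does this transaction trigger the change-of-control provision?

Yes

The purchase adds only to Camille's holdings (Everline's stake shrinks), so Camille is the only person who could newly come to control Crestway.
Camille holds 92% of Solent, so Camille controls Solent.
In Crestway, Camille's side holds only 60%, not > 75%.
So before the transaction, Camille does not control Crestway.
After the purchase, Camille's direct stake in Crestway rises to 60% + 18% = 78%, and Everline's stake falls to 12%.
Camille holds 78% of Crestway, so Camille controls Crestway.
Camille did not control Crestway before and does after, so the clause is triggered.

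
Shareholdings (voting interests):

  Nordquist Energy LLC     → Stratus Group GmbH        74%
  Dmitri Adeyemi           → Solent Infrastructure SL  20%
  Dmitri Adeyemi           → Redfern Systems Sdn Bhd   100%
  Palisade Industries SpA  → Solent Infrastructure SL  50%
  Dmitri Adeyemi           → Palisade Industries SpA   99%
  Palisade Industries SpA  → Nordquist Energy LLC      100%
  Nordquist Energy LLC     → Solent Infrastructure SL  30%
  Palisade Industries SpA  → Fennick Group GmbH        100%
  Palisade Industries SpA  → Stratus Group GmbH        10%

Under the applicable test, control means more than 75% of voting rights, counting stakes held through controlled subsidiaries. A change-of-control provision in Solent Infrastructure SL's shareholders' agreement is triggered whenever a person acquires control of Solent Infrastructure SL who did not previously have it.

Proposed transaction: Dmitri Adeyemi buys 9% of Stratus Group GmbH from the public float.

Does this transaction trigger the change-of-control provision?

The purchase changes only Dmitri's holdings, so Dmitri is the only person who could newly come to control Solent.
Dmitri holds 99% of Palisade, so Dmitri controls Palisade.
Palisade holds 100% of Nordquist, so Dmitri controls Nordquist.
Dmitri and Nordquist and Palisade together hold 20% + 30% + 50% = 100% of Solent, so Dmitri controls Solent.
So Dmitri already controls Solent before the transaction.
After the purchase, Dmitri holds 9% of Stratus directly.
Dmitri controlled Solent already, so this is not a new person acquiring control; every other person's position is unchanged or reduced.
No new person acquires control, so the clause is not triggered.

No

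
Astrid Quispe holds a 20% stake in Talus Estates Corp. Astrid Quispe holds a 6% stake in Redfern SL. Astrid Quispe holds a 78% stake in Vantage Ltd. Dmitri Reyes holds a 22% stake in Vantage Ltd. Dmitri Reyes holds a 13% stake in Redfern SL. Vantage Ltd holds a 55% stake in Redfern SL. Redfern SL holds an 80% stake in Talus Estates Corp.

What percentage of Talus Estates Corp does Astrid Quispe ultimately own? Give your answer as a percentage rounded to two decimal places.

Astrid reaches Talus along 3 paths.
Direct stake: 20% = 20%.
Via Vantage → Redfern: 78% × 55% × 80% = 34.32%.
Via Redfern: 6% × 80% = 4.8%.
Total: 20% + 34.32% + 4.8% = 59.12%.

59.12%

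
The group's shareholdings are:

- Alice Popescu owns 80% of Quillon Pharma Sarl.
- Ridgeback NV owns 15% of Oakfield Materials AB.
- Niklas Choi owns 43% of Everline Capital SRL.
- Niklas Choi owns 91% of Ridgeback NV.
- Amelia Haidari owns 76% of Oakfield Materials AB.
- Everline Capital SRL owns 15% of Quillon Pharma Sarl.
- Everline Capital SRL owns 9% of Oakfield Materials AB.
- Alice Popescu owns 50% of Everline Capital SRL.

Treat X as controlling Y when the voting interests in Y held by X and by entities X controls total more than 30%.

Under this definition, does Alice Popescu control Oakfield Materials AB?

Alice holds 50% of Everline, so Alice controls Everline.
Alice and Everline together hold 80% + 15% = 95% of Quillon, so Alice controls Quillon.
In Oakfield, Alice's side holds only 9%, not > 30%.
So Alice does not control Oakfield.

No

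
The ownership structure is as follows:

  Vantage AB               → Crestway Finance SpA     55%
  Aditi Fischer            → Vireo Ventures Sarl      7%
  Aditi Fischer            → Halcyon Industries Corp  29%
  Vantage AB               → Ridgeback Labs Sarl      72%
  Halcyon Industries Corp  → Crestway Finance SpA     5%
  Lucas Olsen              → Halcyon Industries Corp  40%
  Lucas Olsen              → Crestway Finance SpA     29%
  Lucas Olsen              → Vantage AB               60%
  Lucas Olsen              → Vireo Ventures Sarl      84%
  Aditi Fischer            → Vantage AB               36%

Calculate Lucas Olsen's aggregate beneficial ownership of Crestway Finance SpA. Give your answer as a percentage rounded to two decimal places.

Lucas reaches Crestway along 3 paths.
Direct stake: 29% = 29%.
Via Vantage: 60% × 55% = 33%.
Via Halcyon: 40% × 5% = 2%.
Total: 29% + 33% + 2% = 64%.
Rounded: 64.00%.

64.00%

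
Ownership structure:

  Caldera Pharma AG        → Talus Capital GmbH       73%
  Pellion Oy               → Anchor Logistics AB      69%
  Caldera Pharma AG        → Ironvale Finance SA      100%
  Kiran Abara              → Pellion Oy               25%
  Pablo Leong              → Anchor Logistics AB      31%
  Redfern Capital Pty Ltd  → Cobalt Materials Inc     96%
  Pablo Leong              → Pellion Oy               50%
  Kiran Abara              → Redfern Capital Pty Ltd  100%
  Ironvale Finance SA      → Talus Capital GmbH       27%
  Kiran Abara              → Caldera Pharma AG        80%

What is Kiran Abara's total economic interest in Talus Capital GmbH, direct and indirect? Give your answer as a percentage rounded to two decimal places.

80.00%

Kiran reaches Talus along 2 paths.
Via Caldera: 80% × 73% = 58.4%.
Via Caldera → Ironvale: 80% × 100% × 27% = 21.6%.
Total: 58.4% + 21.6% = 80%.
Rounded: 80.00%.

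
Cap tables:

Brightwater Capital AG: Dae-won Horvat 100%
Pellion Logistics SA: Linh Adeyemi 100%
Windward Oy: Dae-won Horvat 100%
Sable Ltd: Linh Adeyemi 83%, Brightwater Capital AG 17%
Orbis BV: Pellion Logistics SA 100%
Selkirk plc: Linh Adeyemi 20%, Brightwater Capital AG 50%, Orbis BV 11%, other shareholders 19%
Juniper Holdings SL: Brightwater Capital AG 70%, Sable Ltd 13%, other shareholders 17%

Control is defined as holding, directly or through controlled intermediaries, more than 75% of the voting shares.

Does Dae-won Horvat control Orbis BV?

No

Dae-won holds 100% of Brightwater, so Dae-won controls Brightwater.
Dae-won holds 100% of Windward, so Dae-won controls Windward.
Neither Dae-won nor any entity Dae-won controls holds any voting interest in Orbis.
So Dae-won does not control Orbis.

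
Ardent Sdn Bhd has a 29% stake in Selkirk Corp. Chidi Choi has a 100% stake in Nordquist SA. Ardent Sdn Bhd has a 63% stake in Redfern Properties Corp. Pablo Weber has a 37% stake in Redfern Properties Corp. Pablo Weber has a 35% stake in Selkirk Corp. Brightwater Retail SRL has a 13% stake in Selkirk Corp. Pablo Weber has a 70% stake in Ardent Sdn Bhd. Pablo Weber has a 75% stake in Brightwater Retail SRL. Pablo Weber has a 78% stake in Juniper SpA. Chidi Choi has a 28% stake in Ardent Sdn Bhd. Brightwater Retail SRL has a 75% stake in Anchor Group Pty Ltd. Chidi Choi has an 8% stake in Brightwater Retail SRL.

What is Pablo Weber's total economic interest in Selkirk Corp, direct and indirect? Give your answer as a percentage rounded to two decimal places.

Pablo reaches Selkirk along 3 paths.
Via Ardent: 70% × 29% = 20.3%.
Via Brightwater: 75% × 13% = 9.75%.
Direct stake: 35% = 35%.
Total: 20.3% + 9.75% + 35% = 65.05%.

65.05%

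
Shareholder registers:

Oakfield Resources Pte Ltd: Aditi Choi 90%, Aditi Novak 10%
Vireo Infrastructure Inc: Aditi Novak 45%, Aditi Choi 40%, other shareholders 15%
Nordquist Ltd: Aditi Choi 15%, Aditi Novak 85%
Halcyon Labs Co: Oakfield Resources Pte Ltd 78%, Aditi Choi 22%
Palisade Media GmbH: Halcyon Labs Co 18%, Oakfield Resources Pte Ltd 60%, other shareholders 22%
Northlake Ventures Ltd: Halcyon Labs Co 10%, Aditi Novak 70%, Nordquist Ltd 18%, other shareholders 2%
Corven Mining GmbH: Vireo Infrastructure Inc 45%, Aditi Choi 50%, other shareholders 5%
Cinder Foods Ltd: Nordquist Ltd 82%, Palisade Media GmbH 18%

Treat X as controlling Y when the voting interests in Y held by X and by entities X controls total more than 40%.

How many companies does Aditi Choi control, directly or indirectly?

4

Aditi Choi holds 90% of Oakfield, so Aditi Choi controls Oakfield.
Oakfield and Aditi Choi together hold 78% + 22% = 100% of Halcyon, so Aditi Choi controls Halcyon.
Halcyon and Oakfield together hold 18% + 60% = 78% of Palisade, so Aditi Choi controls Palisade.
Aditi Choi holds 50% of Corven, so Aditi Choi controls Corven.
No other company's threshold is met.
Aditi Choi controls 4 companies.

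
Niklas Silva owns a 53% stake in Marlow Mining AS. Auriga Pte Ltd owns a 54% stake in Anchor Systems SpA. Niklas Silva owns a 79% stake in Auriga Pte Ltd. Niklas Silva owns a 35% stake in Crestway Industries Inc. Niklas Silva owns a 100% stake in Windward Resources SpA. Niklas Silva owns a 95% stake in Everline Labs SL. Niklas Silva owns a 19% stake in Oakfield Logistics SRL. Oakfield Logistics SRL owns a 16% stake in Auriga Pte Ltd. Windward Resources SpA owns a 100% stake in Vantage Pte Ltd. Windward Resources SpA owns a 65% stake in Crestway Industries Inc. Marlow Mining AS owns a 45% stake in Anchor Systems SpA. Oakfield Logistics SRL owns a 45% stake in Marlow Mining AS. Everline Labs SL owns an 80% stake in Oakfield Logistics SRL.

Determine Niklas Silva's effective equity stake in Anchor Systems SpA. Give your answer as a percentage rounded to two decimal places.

Niklas reaches Anchor along 6 paths.
Via Oakfield → Marlow: 19% × 45% × 45% = 3.8475%.
Via Everline → Oakfield → Marlow: 95% × 80% × 45% × 45% = 15.39%.
Via Marlow: 53% × 45% = 23.85%.
Via Auriga: 79% × 54% = 42.66%.
Via Oakfield → Auriga: 19% × 16% × 54% = 1.6416%.
Via Everline → Oakfield → Auriga: 95% × 80% × 16% × 54% = 6.5664%.
Total: 3.8475% + 15.39% + 23.85% + 42.66% + 1.6416% + 6.5664% = 93.9555%.
Rounded: 93.96%.

93.96%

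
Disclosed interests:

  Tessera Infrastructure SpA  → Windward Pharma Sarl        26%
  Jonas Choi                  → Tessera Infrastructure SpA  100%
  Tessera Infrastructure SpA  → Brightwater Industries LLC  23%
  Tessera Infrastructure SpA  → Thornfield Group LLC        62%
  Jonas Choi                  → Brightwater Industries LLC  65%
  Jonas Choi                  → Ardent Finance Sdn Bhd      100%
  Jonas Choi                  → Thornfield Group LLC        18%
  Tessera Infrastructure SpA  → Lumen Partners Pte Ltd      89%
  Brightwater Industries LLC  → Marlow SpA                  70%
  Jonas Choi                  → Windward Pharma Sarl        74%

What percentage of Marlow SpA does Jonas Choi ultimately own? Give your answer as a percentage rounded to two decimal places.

61.60%

Jonas reaches Marlow along 2 paths.
Via Brightwater: 65% × 70% = 45.5%.
Via Tessera → Brightwater: 100% × 23% × 70% = 16.1%.
Total: 45.5% + 16.1% = 61.6%.
Rounded: 61.60%.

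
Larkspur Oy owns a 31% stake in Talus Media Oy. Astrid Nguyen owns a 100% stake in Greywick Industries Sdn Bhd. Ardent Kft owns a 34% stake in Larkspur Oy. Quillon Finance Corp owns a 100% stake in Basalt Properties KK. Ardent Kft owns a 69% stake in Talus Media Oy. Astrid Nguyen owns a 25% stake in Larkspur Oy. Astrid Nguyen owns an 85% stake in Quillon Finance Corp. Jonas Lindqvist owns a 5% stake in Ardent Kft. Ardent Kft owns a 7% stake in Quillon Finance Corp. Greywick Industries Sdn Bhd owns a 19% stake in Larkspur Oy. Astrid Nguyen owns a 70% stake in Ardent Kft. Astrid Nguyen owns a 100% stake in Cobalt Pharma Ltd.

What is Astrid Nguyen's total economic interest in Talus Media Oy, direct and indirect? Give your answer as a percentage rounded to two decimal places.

Astrid reaches Talus along 4 paths.
Via Larkspur: 25% × 31% = 7.75%.
Via Greywick → Larkspur: 100% × 19% × 31% = 5.89%.
Via Ardent → Larkspur: 70% × 34% × 31% = 7.378%.
Via Ardent: 70% × 69% = 48.3%.
Total: 7.75% + 5.89% + 7.378% + 48.3% = 69.318%.
Rounded: 69.32%.

69.32%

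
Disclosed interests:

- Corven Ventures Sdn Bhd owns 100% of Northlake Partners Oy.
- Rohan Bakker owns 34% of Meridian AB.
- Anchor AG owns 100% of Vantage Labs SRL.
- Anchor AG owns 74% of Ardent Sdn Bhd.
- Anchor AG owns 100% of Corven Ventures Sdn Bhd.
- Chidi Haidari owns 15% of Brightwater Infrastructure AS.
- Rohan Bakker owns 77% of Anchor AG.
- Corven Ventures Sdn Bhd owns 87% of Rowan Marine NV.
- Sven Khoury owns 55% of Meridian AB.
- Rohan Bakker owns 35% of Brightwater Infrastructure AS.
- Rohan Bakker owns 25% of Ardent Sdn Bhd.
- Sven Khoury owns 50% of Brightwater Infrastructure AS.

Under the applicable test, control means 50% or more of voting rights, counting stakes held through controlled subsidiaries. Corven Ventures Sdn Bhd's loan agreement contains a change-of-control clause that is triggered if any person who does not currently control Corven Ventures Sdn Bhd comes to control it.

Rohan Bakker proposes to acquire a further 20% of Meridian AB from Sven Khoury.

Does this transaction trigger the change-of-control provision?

The purchase adds only to Rohan's holdings (Sven's stake shrinks), so Rohan is the only person who could newly come to control Corven.
Rohan holds 77% of Anchor, so Rohan controls Anchor.
Anchor holds 100% of Corven, so Rohan controls Corven.
So Rohan already controls Corven before the transaction.
After the purchase, Rohan's direct stake in Meridian rises to 34% + 20% = 54%, and Sven's stake falls to 35%.
Rohan controlled Corven already, so this is not a new person acquiring control; every other person's position is unchanged or reduced.
No new person acquires control, so the clause is not triggered.

No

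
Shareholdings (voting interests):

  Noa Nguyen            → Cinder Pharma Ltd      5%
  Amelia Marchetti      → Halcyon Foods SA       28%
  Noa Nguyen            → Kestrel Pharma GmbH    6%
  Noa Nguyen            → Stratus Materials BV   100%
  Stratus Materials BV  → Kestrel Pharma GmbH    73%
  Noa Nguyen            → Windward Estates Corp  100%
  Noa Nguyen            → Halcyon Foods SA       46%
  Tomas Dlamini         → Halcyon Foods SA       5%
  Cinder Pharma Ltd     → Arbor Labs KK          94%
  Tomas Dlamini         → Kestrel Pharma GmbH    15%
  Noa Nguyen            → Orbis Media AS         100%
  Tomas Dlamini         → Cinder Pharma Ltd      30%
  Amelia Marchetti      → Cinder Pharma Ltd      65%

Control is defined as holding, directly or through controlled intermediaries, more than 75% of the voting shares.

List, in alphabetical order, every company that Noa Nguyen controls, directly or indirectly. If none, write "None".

Kestrel Pharma GmbH, Orbis Media AS, Stratus Materials BV, Windward Estates Corp

Noa holds 100% of Stratus, so Noa controls Stratus.
Stratus and Noa together hold 73% + 6% = 79% of Kestrel, so Noa controls Kestrel.
Noa holds 100% of Orbis, so Noa controls Orbis.
Noa holds 100% of Windward, so Noa controls Windward.
No other company's threshold is met.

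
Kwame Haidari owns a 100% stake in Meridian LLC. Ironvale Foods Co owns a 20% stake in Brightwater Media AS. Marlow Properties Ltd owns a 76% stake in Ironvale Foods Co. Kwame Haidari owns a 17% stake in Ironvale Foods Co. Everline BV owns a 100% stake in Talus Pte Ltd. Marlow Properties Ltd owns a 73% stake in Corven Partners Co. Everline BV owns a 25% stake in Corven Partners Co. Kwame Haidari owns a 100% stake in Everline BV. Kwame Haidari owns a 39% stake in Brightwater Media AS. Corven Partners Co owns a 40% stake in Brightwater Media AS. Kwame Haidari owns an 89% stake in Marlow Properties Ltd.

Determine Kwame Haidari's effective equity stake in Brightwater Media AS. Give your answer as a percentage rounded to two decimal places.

91.92%

Kwame reaches Brightwater along 5 paths.
Via Marlow → Ironvale: 89% × 76% × 20% = 13.528%.
Via Ironvale: 17% × 20% = 3.4%.
Via Everline → Corven: 100% × 25% × 40% = 10%.
Via Marlow → Corven: 89% × 73% × 40% = 25.988%.
Direct stake: 39% = 39%.
Total: 13.528% + 3.4% + 10% + 25.988% + 39% = 91.916%.
Rounded: 91.92%.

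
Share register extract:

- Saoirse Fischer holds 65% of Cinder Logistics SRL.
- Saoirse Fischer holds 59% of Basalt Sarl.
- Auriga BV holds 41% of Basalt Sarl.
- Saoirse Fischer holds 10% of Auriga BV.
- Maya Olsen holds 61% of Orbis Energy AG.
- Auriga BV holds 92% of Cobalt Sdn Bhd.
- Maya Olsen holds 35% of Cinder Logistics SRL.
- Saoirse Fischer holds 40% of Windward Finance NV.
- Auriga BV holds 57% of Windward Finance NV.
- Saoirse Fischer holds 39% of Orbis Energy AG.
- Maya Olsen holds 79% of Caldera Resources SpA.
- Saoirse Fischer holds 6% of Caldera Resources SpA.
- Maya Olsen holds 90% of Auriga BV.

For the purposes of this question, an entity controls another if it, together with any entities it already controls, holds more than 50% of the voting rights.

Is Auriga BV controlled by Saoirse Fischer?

No

Saoirse holds 65% of Cinder, so Saoirse controls Cinder.
Saoirse holds 59% of Basalt, so Saoirse controls Basalt.
In Auriga, Saoirse's side holds only 10%, not > 50%.
So Saoirse does not control Auriga.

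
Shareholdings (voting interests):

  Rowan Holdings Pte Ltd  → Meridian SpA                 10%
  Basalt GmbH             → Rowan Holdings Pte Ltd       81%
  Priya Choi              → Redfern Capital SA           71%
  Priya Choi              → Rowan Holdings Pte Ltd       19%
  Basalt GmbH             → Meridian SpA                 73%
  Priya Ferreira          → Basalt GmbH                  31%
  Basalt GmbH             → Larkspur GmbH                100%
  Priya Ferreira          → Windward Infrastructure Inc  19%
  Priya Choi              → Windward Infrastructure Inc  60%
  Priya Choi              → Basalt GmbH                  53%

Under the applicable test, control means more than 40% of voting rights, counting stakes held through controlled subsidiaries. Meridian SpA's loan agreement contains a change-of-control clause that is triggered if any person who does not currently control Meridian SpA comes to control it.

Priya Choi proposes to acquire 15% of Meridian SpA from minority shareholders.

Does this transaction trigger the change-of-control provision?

No

The purchase changes only Priya Choi's holdings, so Priya Choi is the only person who could newly come to control Meridian.
Priya Choi holds 53% of Basalt, so Priya Choi controls Basalt.
Basalt and Priya Choi together hold 81% + 19% = 100% of Rowan, so Priya Choi controls Rowan.
Basalt and Rowan together hold 73% + 10% = 83% of Meridian, so Priya Choi controls Meridian.
So Priya Choi already controls Meridian before the transaction.
After the purchase, Priya Choi holds 15% of Meridian directly.
Priya Choi controlled Meridian already, so this is not a new person acquiring control; every other person's position is unchanged or reduced.
No new person acquires control, so the clause is not triggered.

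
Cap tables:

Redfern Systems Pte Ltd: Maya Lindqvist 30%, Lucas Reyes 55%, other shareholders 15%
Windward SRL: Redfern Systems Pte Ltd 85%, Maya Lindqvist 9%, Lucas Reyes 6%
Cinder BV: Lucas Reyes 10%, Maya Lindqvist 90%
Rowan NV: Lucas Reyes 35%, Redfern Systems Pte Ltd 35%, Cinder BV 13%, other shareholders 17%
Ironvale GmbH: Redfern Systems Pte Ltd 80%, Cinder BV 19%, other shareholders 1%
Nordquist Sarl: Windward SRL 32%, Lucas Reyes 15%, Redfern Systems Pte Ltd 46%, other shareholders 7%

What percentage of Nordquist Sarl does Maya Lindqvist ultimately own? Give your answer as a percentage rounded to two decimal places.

24.84%

Maya reaches Nordquist along 3 paths.
Via Redfern → Windward: 30% × 85% × 32% = 8.16%.
Via Windward: 9% × 32% = 2.88%.
Via Redfern: 30% × 46% = 13.8%.
Total: 8.16% + 2.88% + 13.8% = 24.84%.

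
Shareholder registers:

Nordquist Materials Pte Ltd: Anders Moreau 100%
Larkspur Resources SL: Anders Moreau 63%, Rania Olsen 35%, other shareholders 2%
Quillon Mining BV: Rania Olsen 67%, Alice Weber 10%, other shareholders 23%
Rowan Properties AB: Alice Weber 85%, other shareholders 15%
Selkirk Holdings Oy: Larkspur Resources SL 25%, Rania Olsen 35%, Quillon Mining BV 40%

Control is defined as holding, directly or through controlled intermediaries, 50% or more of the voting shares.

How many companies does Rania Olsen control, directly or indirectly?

2

Rania holds 67% of Quillon, so Rania controls Quillon.
Rania and Quillon together hold 35% + 40% = 75% of Selkirk, so Rania controls Selkirk.
No other company's threshold is met.
Rania controls 2 companies.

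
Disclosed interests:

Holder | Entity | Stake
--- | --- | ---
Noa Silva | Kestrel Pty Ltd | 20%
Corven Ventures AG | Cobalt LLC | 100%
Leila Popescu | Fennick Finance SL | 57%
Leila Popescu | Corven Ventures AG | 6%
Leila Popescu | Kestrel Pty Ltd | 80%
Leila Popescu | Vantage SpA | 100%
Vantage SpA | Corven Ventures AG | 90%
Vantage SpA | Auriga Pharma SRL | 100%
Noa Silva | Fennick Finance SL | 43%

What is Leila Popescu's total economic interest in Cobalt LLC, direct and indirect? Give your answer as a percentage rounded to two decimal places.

96.00%

Leila reaches Cobalt along 2 paths.
Via Vantage → Corven: 100% × 90% × 100% = 90%.
Via Corven: 6% × 100% = 6%.
Total: 90% + 6% = 96%.
Rounded: 96.00%.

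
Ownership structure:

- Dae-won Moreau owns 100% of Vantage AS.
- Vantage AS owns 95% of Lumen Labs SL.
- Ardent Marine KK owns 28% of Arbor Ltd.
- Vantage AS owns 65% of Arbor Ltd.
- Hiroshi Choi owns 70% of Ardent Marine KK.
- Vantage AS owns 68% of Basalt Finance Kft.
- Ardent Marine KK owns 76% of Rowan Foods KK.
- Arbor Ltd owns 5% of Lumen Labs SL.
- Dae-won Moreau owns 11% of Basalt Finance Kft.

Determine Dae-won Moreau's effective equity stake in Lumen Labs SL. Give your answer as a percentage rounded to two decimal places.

Dae-won reaches Lumen along 2 paths.
Via Vantage → Arbor: 100% × 65% × 5% = 3.25%.
Via Vantage: 100% × 95% = 95%.
Total: 3.25% + 95% = 98.25%.

98.25%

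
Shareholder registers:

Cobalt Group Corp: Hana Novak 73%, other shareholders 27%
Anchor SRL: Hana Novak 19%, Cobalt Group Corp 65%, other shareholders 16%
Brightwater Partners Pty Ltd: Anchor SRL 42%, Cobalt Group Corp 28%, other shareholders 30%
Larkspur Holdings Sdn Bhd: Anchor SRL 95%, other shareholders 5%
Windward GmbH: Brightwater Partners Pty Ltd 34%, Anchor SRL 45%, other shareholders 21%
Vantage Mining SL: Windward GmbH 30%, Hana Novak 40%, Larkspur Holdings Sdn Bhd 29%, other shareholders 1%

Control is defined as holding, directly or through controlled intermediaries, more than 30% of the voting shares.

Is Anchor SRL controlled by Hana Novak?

Yes

Hana holds 73% of Cobalt, so Hana controls Cobalt.
Hana and Cobalt together hold 19% + 65% = 84% of Anchor, so Hana controls Anchor.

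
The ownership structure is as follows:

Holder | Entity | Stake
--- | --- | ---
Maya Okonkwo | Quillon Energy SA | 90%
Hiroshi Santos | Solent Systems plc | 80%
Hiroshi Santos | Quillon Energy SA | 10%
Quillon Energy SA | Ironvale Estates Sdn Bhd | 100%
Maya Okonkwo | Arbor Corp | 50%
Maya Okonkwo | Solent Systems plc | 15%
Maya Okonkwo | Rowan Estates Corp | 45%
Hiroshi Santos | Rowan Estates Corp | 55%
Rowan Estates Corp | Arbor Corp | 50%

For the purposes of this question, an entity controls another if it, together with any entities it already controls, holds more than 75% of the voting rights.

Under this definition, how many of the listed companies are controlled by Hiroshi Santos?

Hiroshi holds 80% of Solent, so Hiroshi controls Solent.
No other company's threshold is met.
Hiroshi controls 1 company.

1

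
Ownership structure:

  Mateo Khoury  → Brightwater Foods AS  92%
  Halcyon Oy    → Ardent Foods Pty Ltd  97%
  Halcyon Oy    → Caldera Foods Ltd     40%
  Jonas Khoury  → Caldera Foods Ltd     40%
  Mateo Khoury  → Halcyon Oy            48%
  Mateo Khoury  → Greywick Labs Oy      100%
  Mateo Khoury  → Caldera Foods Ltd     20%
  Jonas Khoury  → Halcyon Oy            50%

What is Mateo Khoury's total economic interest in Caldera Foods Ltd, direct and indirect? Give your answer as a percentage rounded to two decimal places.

39.20%

Mateo reaches Caldera along 2 paths.
Via Halcyon: 48% × 40% = 19.2%.
Direct stake: 20% = 20%.
Total: 19.2% + 20% = 39.2%.
Rounded: 39.20%.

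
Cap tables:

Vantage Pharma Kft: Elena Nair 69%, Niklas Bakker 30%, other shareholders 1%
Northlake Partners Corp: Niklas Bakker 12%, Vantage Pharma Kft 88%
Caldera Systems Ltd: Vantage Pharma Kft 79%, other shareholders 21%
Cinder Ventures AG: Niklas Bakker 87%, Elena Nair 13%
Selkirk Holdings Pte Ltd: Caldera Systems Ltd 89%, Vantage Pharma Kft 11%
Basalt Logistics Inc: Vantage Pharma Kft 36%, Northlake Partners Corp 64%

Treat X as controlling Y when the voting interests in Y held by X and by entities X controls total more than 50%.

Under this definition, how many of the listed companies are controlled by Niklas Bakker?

Niklas holds 87% of Cinder, so Niklas controls Cinder.
No other company's threshold is met.
Niklas controls 1 company.

1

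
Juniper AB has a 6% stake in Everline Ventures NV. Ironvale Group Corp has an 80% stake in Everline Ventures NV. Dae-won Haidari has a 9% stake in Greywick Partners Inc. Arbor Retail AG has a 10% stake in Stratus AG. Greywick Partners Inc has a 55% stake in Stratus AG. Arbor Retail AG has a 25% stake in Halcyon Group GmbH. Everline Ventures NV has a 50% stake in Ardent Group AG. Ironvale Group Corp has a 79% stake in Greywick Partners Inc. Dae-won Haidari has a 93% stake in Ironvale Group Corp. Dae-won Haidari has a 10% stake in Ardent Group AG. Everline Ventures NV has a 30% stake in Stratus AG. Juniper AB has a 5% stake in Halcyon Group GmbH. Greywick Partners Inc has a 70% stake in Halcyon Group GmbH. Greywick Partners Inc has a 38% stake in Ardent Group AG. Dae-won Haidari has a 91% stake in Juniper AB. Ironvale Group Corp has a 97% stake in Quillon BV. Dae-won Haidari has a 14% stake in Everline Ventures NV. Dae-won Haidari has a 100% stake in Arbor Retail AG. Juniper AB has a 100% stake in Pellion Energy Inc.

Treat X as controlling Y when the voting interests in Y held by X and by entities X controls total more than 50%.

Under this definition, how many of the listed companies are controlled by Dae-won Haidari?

10

Dae-won holds 93% of Ironvale, so Dae-won controls Ironvale.
Dae-won holds 91% of Juniper, so Dae-won controls Juniper.
Dae-won and Ironvale together hold 9% + 79% = 88% of Greywick, so Dae-won controls Greywick.
Dae-won and Ironvale and Juniper together hold 14% + 80% + 6% = 100% of Everline, so Dae-won controls Everline.
Everline and Greywick and Dae-won together hold 50% + 38% + 10% = 98% of Ardent, so Dae-won controls Ardent.
Juniper holds 100% of Pellion, so Dae-won controls Pellion.
Dae-won holds 100% of Arbor, so Dae-won controls Arbor.
Ironvale holds 97% of Quillon, so Dae-won controls Quillon.
Greywick and Juniper and Arbor together hold 70% + 5% + 25% = 100% of Halcyon, so Dae-won controls Halcyon.
Arbor and Everline and Greywick together hold 10% + 30% + 55% = 95% of Stratus, so Dae-won controls Stratus.
Dae-won controls 10 companies.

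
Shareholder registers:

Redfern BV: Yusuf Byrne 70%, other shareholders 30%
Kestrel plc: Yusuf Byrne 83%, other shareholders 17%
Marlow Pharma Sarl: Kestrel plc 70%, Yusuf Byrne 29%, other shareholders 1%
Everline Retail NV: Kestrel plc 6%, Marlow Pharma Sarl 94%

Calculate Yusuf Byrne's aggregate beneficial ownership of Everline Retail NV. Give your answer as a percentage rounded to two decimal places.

86.85%

Yusuf reaches Everline along 3 paths.
Via Kestrel: 83% × 6% = 4.98%.
Via Kestrel → Marlow: 83% × 70% × 94% = 54.614%.
Via Marlow: 29% × 94% = 27.26%.
Total: 4.98% + 54.614% + 27.26% = 86.854%.
Rounded: 86.85%.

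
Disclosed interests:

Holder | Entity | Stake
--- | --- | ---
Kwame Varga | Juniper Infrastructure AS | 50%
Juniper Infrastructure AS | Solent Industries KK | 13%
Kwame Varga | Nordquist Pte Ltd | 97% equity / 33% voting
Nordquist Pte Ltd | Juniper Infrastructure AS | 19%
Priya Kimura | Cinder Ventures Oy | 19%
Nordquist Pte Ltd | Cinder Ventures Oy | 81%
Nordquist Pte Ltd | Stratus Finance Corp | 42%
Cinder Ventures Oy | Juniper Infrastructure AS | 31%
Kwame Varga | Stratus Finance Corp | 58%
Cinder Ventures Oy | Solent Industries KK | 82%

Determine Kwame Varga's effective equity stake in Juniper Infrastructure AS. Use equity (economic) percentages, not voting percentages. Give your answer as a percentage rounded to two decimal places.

92.79%

Kwame reaches Juniper along 3 paths.
Direct stake: 50% = 50%.
Via Nordquist: 97% × 19% = 18.43%.
Via Nordquist → Cinder: 97% × 81% × 31% = 24.3567%.
Total: 50% + 18.43% + 24.3567% = 92.7867%.
Rounded: 92.79%.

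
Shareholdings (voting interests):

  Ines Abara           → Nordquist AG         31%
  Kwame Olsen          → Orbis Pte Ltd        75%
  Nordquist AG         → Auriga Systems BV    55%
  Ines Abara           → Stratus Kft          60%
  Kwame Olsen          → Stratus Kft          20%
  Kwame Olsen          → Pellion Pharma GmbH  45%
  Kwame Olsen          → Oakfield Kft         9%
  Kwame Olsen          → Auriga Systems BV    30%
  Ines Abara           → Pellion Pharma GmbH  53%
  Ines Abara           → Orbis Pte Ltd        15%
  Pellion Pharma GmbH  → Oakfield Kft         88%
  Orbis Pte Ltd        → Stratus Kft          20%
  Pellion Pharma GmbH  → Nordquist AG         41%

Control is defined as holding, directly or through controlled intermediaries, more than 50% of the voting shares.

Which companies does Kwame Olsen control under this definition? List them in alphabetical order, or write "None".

Kwame holds 75% of Orbis, so Kwame controls Orbis.
No other company's threshold is met.

Orbis Pte Ltd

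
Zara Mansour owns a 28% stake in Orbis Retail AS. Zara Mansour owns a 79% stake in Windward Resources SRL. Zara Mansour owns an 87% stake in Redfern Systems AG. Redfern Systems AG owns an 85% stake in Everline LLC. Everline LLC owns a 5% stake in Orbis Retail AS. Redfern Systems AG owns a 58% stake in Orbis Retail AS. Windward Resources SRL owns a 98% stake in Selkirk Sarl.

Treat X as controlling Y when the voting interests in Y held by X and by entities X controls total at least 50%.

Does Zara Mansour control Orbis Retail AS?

Yes

Zara holds 87% of Redfern, so Zara controls Redfern.
Redfern holds 85% of Everline, so Zara controls Everline.
Everline and Redfern and Zara together hold 5% + 58% + 28% = 91% of Orbis, so Zara controls Orbis.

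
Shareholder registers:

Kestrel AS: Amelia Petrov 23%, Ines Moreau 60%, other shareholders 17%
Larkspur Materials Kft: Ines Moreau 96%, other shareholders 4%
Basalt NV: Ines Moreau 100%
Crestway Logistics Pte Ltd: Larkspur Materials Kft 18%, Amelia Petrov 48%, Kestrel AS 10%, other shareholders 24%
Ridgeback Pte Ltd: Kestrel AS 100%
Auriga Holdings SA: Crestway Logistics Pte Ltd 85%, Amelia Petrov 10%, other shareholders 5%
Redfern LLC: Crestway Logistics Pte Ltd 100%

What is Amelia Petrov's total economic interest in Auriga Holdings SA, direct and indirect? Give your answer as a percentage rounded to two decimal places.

52.76%

Amelia reaches Auriga along 3 paths.
Via Crestway: 48% × 85% = 40.8%.
Via Kestrel → Crestway: 23% × 10% × 85% = 1.955%.
Direct stake: 10% = 10%.
Total: 40.8% + 1.955% + 10% = 52.755%.
Rounded: 52.76%.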